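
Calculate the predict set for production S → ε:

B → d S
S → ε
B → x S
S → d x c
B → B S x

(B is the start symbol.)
{ $, 'd', 'x' }

PREDICT(S → ε) = (FIRST(RHS) \ {ε}) ∪ (FOLLOW(S) if ε ∈ FIRST(RHS), i.e. RHS ⇒* ε)
The right-hand side is ε (FIRST(ε) = { ε }), so the predict set is FOLLOW(S) = { $, 'd', 'x' }
PREDICT(S → ε) = { $, 'd', 'x' }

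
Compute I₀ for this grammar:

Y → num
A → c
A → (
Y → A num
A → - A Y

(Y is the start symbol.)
{ [A → . (], [A → . - A Y], [A → . c], [Y → . A num], [Y → . num], [Y' → . Y] }

First, augment the grammar with Y' → Y
I₀ = CLOSURE({ [Y' → . Y] }):
  [Y' → . Y] has the dot before Y: add [Y → . num], [Y → . A num]
  [Y → . A num] has the dot before A: add [A → . c], [A → . (], [A → . - A Y]
No further items can be added.

I₀ = { [A → . (], [A → . - A Y], [A → . c], [Y → . A num], [Y → . num], [Y' → . Y] }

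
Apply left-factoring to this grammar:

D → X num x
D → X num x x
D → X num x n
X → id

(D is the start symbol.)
Left-factoring transforms A → αβ₁ | αβ₂ into A → αA' and A' → β₁ | β₂
(α is the longest common prefix among the alternatives). Repeat until
no nonterminal has two alternatives with a common prefix.

Round 1: D has alternatives sharing prefix 'X num x'. Introduce D': D → X num x D'
  Add: D' → ε
  Add: D' → x
  Add: D' → n

No remaining common prefixes — done.

Resulting grammar:
D → X num x D'
D' → ε
D' → x
D' → n
X → id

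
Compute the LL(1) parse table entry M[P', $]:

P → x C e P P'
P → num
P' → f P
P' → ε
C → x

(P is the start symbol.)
P' → ε

To find M[P', $], we find productions for P' where $ is in the predict set (PREDICT(N → α) = (FIRST(α) \ {ε}) ∪ (FOLLOW(N) if α ⇒* ε)).

Relevant sets:
  FOLLOW(P') = { $, 'f' }

P' → f P: PREDICT = { 'f' }
P' → ε: PREDICT = { $, 'f' }
  $ is in predict set, so this production goes in M[P', $]

M[P', $] = P' → ε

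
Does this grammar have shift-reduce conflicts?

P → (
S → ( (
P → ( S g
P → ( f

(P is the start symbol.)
Yes — I1: [P → ( .] vs [P → ( . f]

A shift-reduce conflict occurs when an LR(0) state has both:
  - a complete (reduce) item [A → α .] (dot at the end), and
  - a shift item [B → β . c γ] (dot before a terminal).

Augment with P' → P and build the canonical LR(0) collection (I0 = CLOSURE({[P' → . P]}), then GOTO on every symbol after a dot until no new states appear). It has 8 states:
  I0: { [P → . ( S g], [P → . ( f], [P → . (], [P' → . P] }  — shift
  I1: { [P → ( . S g], [P → ( . f], [P → ( .], [S → . ( (] }  — shift, reduce
  I2: { [P' → P .] }  — accept
  I3: { [S → ( . (] }  — shift
  I4: { [P → ( S . g] }  — shift
  I5: { [P → ( f .] }  — reduce
  I6: { [P → ( S g .] }  — reduce
  I7: { [S → ( ( .] }  — reduce

I1 contains reduce item [P → ( .] and shift items [P → ( . f], [S → . ( (] — shift-reduce conflict.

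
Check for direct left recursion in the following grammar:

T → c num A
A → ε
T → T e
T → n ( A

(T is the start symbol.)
Direct left recursion occurs when N → N α for some non-terminal N (the right-hand side begins with the left-hand side itself).

T → c num A: starts with c
A → ε: starts with ε
T → T e: LEFT RECURSIVE (starts with T)
T → n ( A: starts with n

The grammar has direct left recursion on: T.

Answer: Yes, T is left-recursive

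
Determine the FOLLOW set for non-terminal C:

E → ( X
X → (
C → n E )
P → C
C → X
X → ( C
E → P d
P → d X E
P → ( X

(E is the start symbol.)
{ $, '(', ')', 'd', 'n' }

To compute FOLLOW(C), find every occurrence of C on a right-hand side N → α C β: add FIRST(β) \ {ε}, and if β is empty or nullable also add FOLLOW(N). Iterate to a fixed point.

In P → C: C is at the end, add FOLLOW(P)
In X → ( C: C is at the end, add FOLLOW(X)

The FOLLOW sets referred to above (computed the same way, to a fixed point):
  FOLLOW(P) = { 'd' }
  FOLLOW(X) = { $, '(', ')', 'd', 'n' }

Taking the union: FOLLOW(C) = { $, '(', ')', 'd', 'n' }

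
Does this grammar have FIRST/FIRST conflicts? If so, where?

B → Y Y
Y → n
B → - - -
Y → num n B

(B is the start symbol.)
No FIRST/FIRST conflicts.

FIRST sets of the non-terminals at (or reachable through a nullable prefix from) the front of some alternative:
  FIRST(Y) = { 'n', 'num' }

Productions for B:
  B → Y Y: FIRST = { 'n', 'num' }
  B → - - -: FIRST = { '-' }
Productions for Y:
  Y → n: FIRST = { 'n' }
  Y → num n B: FIRST = { 'num' }

All alternatives of each non-terminal have pairwise disjoint FIRST sets.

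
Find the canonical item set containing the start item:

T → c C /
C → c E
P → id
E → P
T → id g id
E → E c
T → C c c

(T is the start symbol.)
First, augment the grammar with T' → T
I₀ = CLOSURE({ [T' → . T] }):
  [T' → . T] has the dot before T: add [T → . c C /], [T → . id g id], [T → . C c c]
  [T → . C c c] has the dot before C: add [C → . c E]
No further items can be added.

I₀ = { [C → . c E], [T → . C c c], [T → . c C /], [T → . id g id], [T' → . T] }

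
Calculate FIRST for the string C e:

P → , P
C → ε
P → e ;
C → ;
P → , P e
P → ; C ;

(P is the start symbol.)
FIRST sets of the non-terminals involved (from the grammar, by fixed-point iteration):
  FIRST(C) = { ';', ε }

To compute FIRST(C e), process the symbols left to right:
Symbol C is a non-terminal. Add FIRST(C) \ {ε} = { ';' }
C is nullable (ε ∈ FIRST(C)), continue to the next symbol.
Symbol e is a terminal. Add 'e' and stop.
FIRST(C e) = { ';', 'e' }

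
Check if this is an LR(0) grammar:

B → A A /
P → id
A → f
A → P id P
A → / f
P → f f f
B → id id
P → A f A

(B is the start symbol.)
A grammar is LR(0) if no state in the canonical LR(0) collection has:
  - both a shift item (dot before a terminal) and a complete item (shift-reduce conflict), or
  - two or more complete items (reduce-reduce conflict; the accept item [B' → B .] counts as a complete item here).

Augment with B' → B and build the canonical LR(0) collection (I0 = CLOSURE({[B' → . B]}), then GOTO on every symbol after a dot until no new states appear). It has 22 states:
  I0: { [A → . / f], [A → . P id P], [A → . f], [B → . A A /], [B → . id id], [B' → . B], [P → . A f A], [P → . f f f], [P → . id] }  — shift
  I1: { [A → / . f] }  — shift
  I2: { [A → . / f], [A → . P id P], [A → . f], [B → A . A /], [P → . A f A], [P → . f f f], [P → . id], [P → A . f A] }  — shift
  I3: { [B' → B .] }  — accept
  I4: { [A → P . id P] }  — shift
  I5: { [A → f .], [P → f . f f] }  — shift, reduce
  I6: { [B → id . id], [P → id .] }  — shift, reduce
  I7: { [B → id id .] }  — reduce
  I8: { [P → f f . f] }  — shift
  I9: { [P → f f f .] }  — reduce
  I10: { [A → . / f], [A → . P id P], [A → . f], [A → P id . P], [P → . A f A], [P → . f f f], [P → . id] }  — shift
  I11: { [P → A . f A] }  — shift
  I12: { [A → P . id P], [A → P id P .] }  — shift, reduce
  I13: { [P → id .] }  — reduce
  I14: { [A → . / f], [A → . P id P], [A → . f], [P → . A f A], [P → . f f f], [P → . id], [P → A f . A] }  — shift
  I15: { [P → A . f A], [P → A f A .] }  — shift, reduce
  I16: { [B → A A . /], [P → A . f A] }  — shift
  I17: { [A → . / f], [A → . P id P], [A → . f], [A → f .], [P → . A f A], [P → . f f f], [P → . id], [P → A f . A], [P → f . f f] }  — shift, reduce
  I18: { [A → f .], [P → f . f f], [P → f f . f] }  — shift, reduce
  I19: { [P → f f . f], [P → f f f .] }  — shift, reduce
  I20: { [B → A A / .] }  — reduce
  I21: { [A → / f .] }  — reduce

Conflict in state I5:
  Shift-reduce conflict between [A → f .] and [P → f . f f]
So the grammar is NOT LR(0).

Answer: No. Shift-reduce conflict between [A → f .] and [P → f . f f]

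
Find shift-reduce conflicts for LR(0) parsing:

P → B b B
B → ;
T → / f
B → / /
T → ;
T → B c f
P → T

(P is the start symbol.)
No shift-reduce conflicts

Augment with P' → P and build the canonical LR(0) collection (I0 = CLOSURE({[P' → . P]}), then GOTO on every symbol after a dot until no new states appear). It has 14 states:
  I0: { [B → . / /], [B → . ;], [P → . B b B], [P → . T], [P' → . P], [T → . / f], [T → . ;], [T → . B c f] }  — shift
  I1: { [B → / . /], [T → / . f] }  — shift
  I2: { [B → ; .], [T → ; .] }  — 2 reduces
  I3: { [P → B . b B], [T → B . c f] }  — shift
  I4: { [P' → P .] }  — accept
  I5: { [P → T .] }  — reduce
  I6: { [B → . / /], [B → . ;], [P → B b . B] }  — shift
  I7: { [T → B c . f] }  — shift
  I8: { [T → B c f .] }  — reduce
  I9: { [B → / . /] }  — shift
  I10: { [B → ; .] }  — reduce
  I11: { [P → B b B .] }  — reduce
  I12: { [B → / / .] }  — reduce
  I13: { [T → / f .] }  — reduce

No state contains both a complete item and a shift item.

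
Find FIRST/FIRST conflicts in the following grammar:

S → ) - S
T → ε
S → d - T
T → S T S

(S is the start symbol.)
FIRST sets of the non-terminals at (or reachable through a nullable prefix from) the front of some alternative:
  FIRST(S) = { ')', 'd' }

Productions for S:
  S → ) - S: FIRST = { ')' }
  S → d - T: FIRST = { 'd' }
Productions for T:
  T → ε: FIRST = { ε }
  T → S T S: FIRST = { ')', 'd' }

All alternatives of each non-terminal have pairwise disjoint FIRST sets.

Answer: No FIRST/FIRST conflicts.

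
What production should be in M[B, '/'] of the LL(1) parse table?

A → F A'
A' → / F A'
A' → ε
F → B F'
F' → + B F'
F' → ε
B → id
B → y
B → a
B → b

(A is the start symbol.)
To find M[B, '/'], we find productions for B where '/' is in the predict set (PREDICT(N → α) = (FIRST(α) \ {ε}) ∪ (FOLLOW(N) if α ⇒* ε)).

B → id: PREDICT = { 'id' }
B → y: PREDICT = { 'y' }
B → a: PREDICT = { 'a' }
B → b: PREDICT = { 'b' }

M[B, '/'] is empty (no production applies)

Answer: Empty (error entry)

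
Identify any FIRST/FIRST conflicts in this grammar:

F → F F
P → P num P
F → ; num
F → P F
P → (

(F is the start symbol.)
A FIRST/FIRST conflict occurs when two productions N → α and N → β for the same non-terminal have FIRST(α) ∩ FIRST(β) ≠ ∅ (with ε ∈ FIRST of a nullable right-hand side, so two nullable alternatives also conflict).

FIRST sets of the non-terminals at (or reachable through a nullable prefix from) the front of some alternative:
  FIRST(F) = { '(', ';' }
  FIRST(P) = { '(' }

Productions for F:
  F → F F: FIRST = { '(', ';' }
  F → ; num: FIRST = { ';' }
  F → P F: FIRST = { '(' }
Productions for P:
  P → P num P: FIRST = { '(' }
  P → (: FIRST = { '(' }

Conflict for F: F → F F and F → ; num
  Overlap: { ';' }
Conflict for F: F → F F and F → P F
  Overlap: { '(' }
Conflict for P: P → P num P and P → (
  Overlap: { '(' }

Answer: Yes. F → F F / F → ';' num on { ';' }; F → F F / F → P F on { '(' }; P → P num P / P → '(' on { '(' }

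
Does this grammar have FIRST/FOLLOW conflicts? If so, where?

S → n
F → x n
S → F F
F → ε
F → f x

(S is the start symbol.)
Yes. F → x n with FOLLOW(F) on { 'x' }; F → f x with FOLLOW(F) on { 'f' }

A FIRST/FOLLOW conflict occurs when a non-terminal N has a nullable alternative N → β (β ⇒* ε) and another alternative N → α with FIRST(α) ∩ FOLLOW(N) ≠ ∅: on such a lookahead the parser cannot decide between expanding α and letting N vanish via β.

Nullable non-terminals: F, S.
FIRST sets used below: FIRST(F) = { 'f', 'x', ε }

F: nullable alternative(s) F → ε; FOLLOW(F) = { $, 'f', 'x' }
  F → x n: FIRST \ {ε} = { 'x' } — overlaps FOLLOW(F) on { 'x' }: CONFLICT
  F → ε: FIRST \ {ε} = { } — this is the only nullable alternative, skip
  F → f x: FIRST \ {ε} = { 'f' } — overlaps FOLLOW(F) on { 'f' }: CONFLICT

S: nullable alternative(s) S → F F; FOLLOW(S) = { $ }
  S → n: FIRST \ {ε} = { 'n' } — disjoint from FOLLOW(S)
  S → F F: FIRST \ {ε} = { 'f', 'x' } — this is the only nullable alternative, skip

So the grammar has 2 FIRST/FOLLOW conflicts (marked CONFLICT above).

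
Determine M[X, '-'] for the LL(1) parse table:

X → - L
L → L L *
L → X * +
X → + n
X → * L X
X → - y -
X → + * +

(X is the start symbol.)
X → - L, X → - y -

To find M[X, '-'], we find productions for X where '-' is in the predict set (PREDICT(N → α) = (FIRST(α) \ {ε}) ∪ (FOLLOW(N) if α ⇒* ε)).

X → - L: PREDICT = { '-' }
  '-' is in predict set, so this production goes in M[X, '-']
X → + n: PREDICT = { '+' }
X → * L X: PREDICT = { '*' }
X → - y -: PREDICT = { '-' }
  '-' is in predict set, so this production goes in M[X, '-']
X → + * +: PREDICT = { '+' }

M[X, '-'] = X → - L, X → - y -  (a multiply-defined cell — the grammar is not LL(1))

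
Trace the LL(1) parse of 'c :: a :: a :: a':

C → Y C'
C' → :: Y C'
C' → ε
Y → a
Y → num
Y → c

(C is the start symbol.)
LL(1) parsing maintains a stack (initially the start symbol over $) and the input. At each step: if the stack top is a terminal, match it against the current input token; if it is a non-terminal N, replace it with the RHS of M[N, lookahead] (the unique production whose predict set contains the lookahead).

Stack is shown with the top on the left.

Stack      Input               Action
-------------------------------------
C $        c :: a :: a :: a $  output C → Y C'
Y C' $     c :: a :: a :: a $  output Y → c
c C' $     c :: a :: a :: a $  match 'c'
C' $       :: a :: a :: a $    output C' → :: Y C'
:: Y C' $  :: a :: a :: a $    match '::'
Y C' $     a :: a :: a $       output Y → a
a C' $     a :: a :: a $       match 'a'
C' $       :: a :: a $         output C' → :: Y C'
:: Y C' $  :: a :: a $         match '::'
Y C' $     a :: a $            output Y → a
a C' $     a :: a $            match 'a'
C' $       :: a $              output C' → :: Y C'
:: Y C' $  :: a $              match '::'
Y C' $     a $                 output Y → a
a C' $     a $                 match 'a'
C' $       $                   output C' → ε
$          $                   accept

The string is accepted.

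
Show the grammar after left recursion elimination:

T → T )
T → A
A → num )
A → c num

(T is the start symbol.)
T → A T'
T' → ) T'
T' → ε
A → num )
A → c num

T is directly left-recursive. The standard transformation for
  A → A α₁ | ... | A α_m | β₁ | ... | β_n
is
  A  → β₁ A' | ... | β_n A'
  A' → α₁ A' | ... | α_m A' | ε

T → A becomes T → A T'
T → T ) becomes T' → ) T'
Add T' → ε

Productions for other non-terminals are unchanged:
  A → num )
  A → c num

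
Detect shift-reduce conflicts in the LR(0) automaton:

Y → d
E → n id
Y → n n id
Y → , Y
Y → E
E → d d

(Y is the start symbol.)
Augment with Y' → Y and build the canonical LR(0) collection (I0 = CLOSURE({[Y' → . Y]}), then GOTO on every symbol after a dot until no new states appear). It has 11 states:
  I0: { [E → . d d], [E → . n id], [Y → . , Y], [Y → . E], [Y → . d], [Y → . n n id], [Y' → . Y] }  — shift
  I1: { [E → . d d], [E → . n id], [Y → , . Y], [Y → . , Y], [Y → . E], [Y → . d], [Y → . n n id] }  — shift
  I2: { [Y → E .] }  — reduce
  I3: { [Y' → Y .] }  — accept
  I4: { [E → d . d], [Y → d .] }  — shift, reduce
  I5: { [E → n . id], [Y → n . n id] }  — shift
  I6: { [E → n id .] }  — reduce
  I7: { [Y → n n . id] }  — shift
  I8: { [Y → n n id .] }  — reduce
  I9: { [E → d d .] }  — reduce
  I10: { [Y → , Y .] }  — reduce

I4 contains reduce item [Y → d .] and shift item [E → d . d] — shift-reduce conflict.

Answer: Yes — I4: [Y → d .] vs [E → d . d]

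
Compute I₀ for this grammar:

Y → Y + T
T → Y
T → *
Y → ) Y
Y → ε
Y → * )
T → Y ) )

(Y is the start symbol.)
First, augment the grammar with Y' → Y
I₀ = CLOSURE({ [Y' → . Y] }):
  [Y' → . Y] has the dot before Y: add [Y → . Y + T], [Y → . ) Y], [Y → .], [Y → . * )]
No further items can be added.

I₀ = { [Y → . ) Y], [Y → . * )], [Y → . Y + T], [Y → .], [Y' → . Y] }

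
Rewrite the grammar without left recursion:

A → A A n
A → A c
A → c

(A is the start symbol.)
A is directly left-recursive. The standard transformation for
  A → A α₁ | ... | A α_m | β₁ | ... | β_n
is
  A  → β₁ A' | ... | β_n A'
  A' → α₁ A' | ... | α_m A' | ε

A → c becomes A → c A'
A → A A n becomes A' → A n A'
A → A c becomes A' → c A'
Add A' → ε

Resulting grammar:
A → c A'
A' → A n A'
A' → c A'
A' → ε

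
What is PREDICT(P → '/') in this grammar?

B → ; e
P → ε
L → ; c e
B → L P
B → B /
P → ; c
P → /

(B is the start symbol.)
{ '/' }

PREDICT(P → '/') = (FIRST(RHS) \ {ε}) ∪ (FOLLOW(P) if ε ∈ FIRST(RHS), i.e. RHS ⇒* ε)
FIRST('/') = { '/' }
ε ∉ FIRST('/'), so FOLLOW(P) is not added.
PREDICT(P → '/') = { '/' }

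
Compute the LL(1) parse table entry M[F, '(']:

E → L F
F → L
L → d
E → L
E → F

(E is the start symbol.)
To find M[F, '('], we find productions for F where '(' is in the predict set (PREDICT(N → α) = (FIRST(α) \ {ε}) ∪ (FOLLOW(N) if α ⇒* ε)).

Relevant sets:
  FIRST(L) = { 'd' }

F → L: PREDICT = { 'd' }

M[F, '('] is empty (no production applies)

Answer: Empty (error entry)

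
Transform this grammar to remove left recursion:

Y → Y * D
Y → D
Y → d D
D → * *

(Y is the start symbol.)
Y is directly left-recursive. The standard transformation for
  A → A α₁ | ... | A α_m | β₁ | ... | β_n
is
  A  → β₁ A' | ... | β_n A'
  A' → α₁ A' | ... | α_m A' | ε

Y → D becomes Y → D Y'
Y → d D becomes Y → d D Y'
Y → Y * D becomes Y' → * D Y'
Add Y' → ε

Productions for other non-terminals are unchanged:
  D → * *

Resulting grammar:
Y → D Y'
Y → d D Y'
Y' → * D Y'
Y' → ε
D → * *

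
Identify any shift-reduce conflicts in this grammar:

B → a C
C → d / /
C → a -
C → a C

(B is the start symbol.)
No shift-reduce conflicts

A shift-reduce conflict occurs when an LR(0) state has both:
  - a complete (reduce) item [A → α .] (dot at the end), and
  - a shift item [B → β . c γ] (dot before a terminal).

Augment with B' → B and build the canonical LR(0) collection (I0 = CLOSURE({[B' → . B]}), then GOTO on every symbol after a dot until no new states appear). It has 10 states:
  I0: { [B → . a C], [B' → . B] }  — shift
  I1: { [B' → B .] }  — accept
  I2: { [B → a . C], [C → . a -], [C → . a C], [C → . d / /] }  — shift
  I3: { [B → a C .] }  — reduce
  I4: { [C → . a -], [C → . a C], [C → . d / /], [C → a . -], [C → a . C] }  — shift
  I5: { [C → d . / /] }  — shift
  I6: { [C → d / . /] }  — shift
  I7: { [C → d / / .] }  — reduce
  I8: { [C → a - .] }  — reduce
  I9: { [C → a C .] }  — reduce

No state contains both a complete item and a shift item.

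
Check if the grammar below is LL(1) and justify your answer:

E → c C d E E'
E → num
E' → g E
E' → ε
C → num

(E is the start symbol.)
Relevant sets:
  FOLLOW(E') = { $, 'g' }

For E:
  PREDICT(E → c C d E E') = { 'c' }
  PREDICT(E → num) = { 'num' }
For E':
  PREDICT(E' → g E) = { 'g' }
  PREDICT(E' → ε) = { $, 'g' }
C has a single production, so nothing to check there.

Conflict found: Predict set conflict for E': { 'g' }
The grammar is NOT LL(1).

Answer: No. Predict set conflict for E': { 'g' }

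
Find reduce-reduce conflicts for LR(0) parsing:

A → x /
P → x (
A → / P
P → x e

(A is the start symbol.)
A reduce-reduce conflict occurs when an LR(0) state has two complete items [A → α .] and [B → β .] — both call for a reduction, and with no lookahead the parser cannot choose between them.

Augment with A' → A and build the canonical LR(0) collection (I0 = CLOSURE({[A' → . A]}), then GOTO on every symbol after a dot until no new states appear). It has 9 states:
  I0: { [A → . / P], [A → . x /], [A' → . A] }  — shift
  I1: { [A → / . P], [P → . x (], [P → . x e] }  — shift
  I2: { [A' → A .] }  — accept
  I3: { [A → x . /] }  — shift
  I4: { [A → x / .] }  — reduce
  I5: { [A → / P .] }  — reduce
  I6: { [P → x . (], [P → x . e] }  — shift
  I7: { [P → x ( .] }  — reduce
  I8: { [P → x e .] }  — reduce

No state contains more than one complete item.

Answer: No reduce-reduce conflicts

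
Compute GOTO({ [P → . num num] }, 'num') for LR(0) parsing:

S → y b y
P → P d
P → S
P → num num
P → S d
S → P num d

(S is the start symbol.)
GOTO(I, 'num') = CLOSURE({ [A → αX.β] : [A → α.Xβ] ∈ I, X = 'num' })

Items with dot before 'num', with the dot advanced:
  [P → . num num] → [P → num . num]
Closure adds nothing (no advanced item has the dot before a non-terminal).

GOTO = { [P → num . num] }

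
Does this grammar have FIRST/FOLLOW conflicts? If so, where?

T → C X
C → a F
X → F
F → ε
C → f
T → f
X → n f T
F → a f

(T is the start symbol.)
Nullable non-terminals: F, X.
FIRST sets used below: FIRST(F) = { 'a', ε }

F: nullable alternative(s) F → ε; FOLLOW(F) = { $, 'a', 'n' }
  F → ε: FIRST \ {ε} = { } — this is the only nullable alternative, skip
  F → a f: FIRST \ {ε} = { 'a' } — overlaps FOLLOW(F) on { 'a' }: CONFLICT

X: nullable alternative(s) X → F; FOLLOW(X) = { $ }
  X → F: FIRST \ {ε} = { 'a' } — this is the only nullable alternative, skip
  X → n f T: FIRST \ {ε} = { 'n' } — disjoint from FOLLOW(X)

C, T have no nullable alternative, so no FIRST/FOLLOW check is needed there.

So the grammar has 1 FIRST/FOLLOW conflict (marked CONFLICT above).

Answer: Yes. F → a f with FOLLOW(F) on { 'a' }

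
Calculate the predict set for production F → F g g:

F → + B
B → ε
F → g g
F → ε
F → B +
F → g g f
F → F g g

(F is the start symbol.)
{ '+', 'g' }

PREDICT(F → F g g) = (FIRST(RHS) \ {ε}) ∪ (FOLLOW(F) if ε ∈ FIRST(RHS), i.e. RHS ⇒* ε)
FIRST(F) = { '+', 'g', ε }
FIRST(F g g) = { '+', 'g' }
ε ∉ FIRST(F g g), so FOLLOW(F) is not added.
PREDICT(F → F g g) = { '+', 'g' }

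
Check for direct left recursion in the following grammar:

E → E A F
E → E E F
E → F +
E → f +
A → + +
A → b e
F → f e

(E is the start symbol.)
E → E A F: LEFT RECURSIVE (starts with E)
E → E E F: LEFT RECURSIVE (starts with E)
E → F +: starts with F
E → f +: starts with f
A → + +: starts with '+'
A → b e: starts with b
F → f e: starts with f

The grammar has direct left recursion on: E.

Answer: Yes, E is left-recursive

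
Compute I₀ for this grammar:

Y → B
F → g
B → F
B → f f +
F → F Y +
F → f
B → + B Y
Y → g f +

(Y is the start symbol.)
{ [B → . + B Y], [B → . F], [B → . f f +], [F → . F Y +], [F → . f], [F → . g], [Y → . B], [Y → . g f +], [Y' → . Y] }

First, augment the grammar with Y' → Y
I₀ = CLOSURE({ [Y' → . Y] }):
  [Y' → . Y] has the dot before Y: add [Y → . B], [Y → . g f +]
  [Y → . B] has the dot before B: add [B → . F], [B → . f f +], [B → . + B Y]
  [B → . F] has the dot before F: add [F → . g], [F → . F Y +], [F → . f]
No further items can be added.

I₀ = { [B → . + B Y], [B → . F], [B → . f f +], [F → . F Y +], [F → . f], [F → . g], [Y → . B], [Y → . g f +], [Y' → . Y] }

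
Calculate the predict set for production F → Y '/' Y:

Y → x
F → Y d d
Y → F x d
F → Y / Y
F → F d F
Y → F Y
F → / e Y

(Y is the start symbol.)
{ '/', 'x' }

PREDICT(F → Y '/' Y) = (FIRST(RHS) \ {ε}) ∪ (FOLLOW(F) if ε ∈ FIRST(RHS), i.e. RHS ⇒* ε)
FIRST(Y) = { '/', 'x' }
FIRST(Y '/' Y) = { '/', 'x' }
ε ∉ FIRST(Y '/' Y), so FOLLOW(F) is not added.
PREDICT(F → Y '/' Y) = { '/', 'x' }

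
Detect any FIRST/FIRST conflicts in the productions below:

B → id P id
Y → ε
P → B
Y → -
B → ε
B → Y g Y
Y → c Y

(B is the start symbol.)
No FIRST/FIRST conflicts.

A FIRST/FIRST conflict occurs when two productions N → α and N → β for the same non-terminal have FIRST(α) ∩ FIRST(β) ≠ ∅ (with ε ∈ FIRST of a nullable right-hand side, so two nullable alternatives also conflict).

FIRST sets of the non-terminals at (or reachable through a nullable prefix from) the front of some alternative:
  FIRST(Y) = { '-', 'c', ε }

Productions for B:
  B → id P id: FIRST = { 'id' }
  B → ε: FIRST = { ε }
  B → Y g Y: FIRST = { '-', 'c', 'g' }
Productions for Y:
  Y → ε: FIRST = { ε }
  Y → -: FIRST = { '-' }
  Y → c Y: FIRST = { 'c' }
P has only one production, so no FIRST/FIRST conflict is possible there.

All alternatives of each non-terminal have pairwise disjoint FIRST sets.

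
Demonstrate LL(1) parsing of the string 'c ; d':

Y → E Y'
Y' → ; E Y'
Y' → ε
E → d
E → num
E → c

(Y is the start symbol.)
LL(1) parsing maintains a stack (initially the start symbol over $) and the input. At each step: if the stack top is a terminal, match it against the current input token; if it is a non-terminal N, replace it with the RHS of M[N, lookahead] (the unique production whose predict set contains the lookahead).

Stack is shown with the top on the left.

Stack     Input    Action
-------------------------
Y $       c ; d $  output Y → E Y'
E Y' $    c ; d $  output E → c
c Y' $    c ; d $  match 'c'
Y' $      ; d $    output Y' → ; E Y'
; E Y' $  ; d $    match ';'
E Y' $    d $      output E → d
d Y' $    d $      match 'd'
Y' $      $        output Y' → ε
$         $        accept

The string is accepted.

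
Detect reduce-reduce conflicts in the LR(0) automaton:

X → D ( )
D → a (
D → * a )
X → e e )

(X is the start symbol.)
Augment with X' → X and build the canonical LR(0) collection (I0 = CLOSURE({[X' → . X]}), then GOTO on every symbol after a dot until no new states appear). It has 13 states:
  I0: { [D → . * a )], [D → . a (], [X → . D ( )], [X → . e e )], [X' → . X] }  — shift
  I1: { [D → * . a )] }  — shift
  I2: { [X → D . ( )] }  — shift
  I3: { [X' → X .] }  — accept
  I4: { [D → a . (] }  — shift
  I5: { [X → e . e )] }  — shift
  I6: { [X → e e . )] }  — shift
  I7: { [X → e e ) .] }  — reduce
  I8: { [D → a ( .] }  — reduce
  I9: { [X → D ( . )] }  — shift
  I10: { [X → D ( ) .] }  — reduce
  I11: { [D → * a . )] }  — shift
  I12: { [D → * a ) .] }  — reduce

No state contains more than one complete item.

Answer: No reduce-reduce conflicts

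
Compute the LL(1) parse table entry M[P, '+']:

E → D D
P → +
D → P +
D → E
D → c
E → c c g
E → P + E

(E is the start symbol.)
P → +

To find M[P, '+'], we find productions for P where '+' is in the predict set (PREDICT(N → α) = (FIRST(α) \ {ε}) ∪ (FOLLOW(N) if α ⇒* ε)).

P → +: PREDICT = { '+' }
  '+' is in predict set, so this production goes in M[P, '+']

M[P, '+'] = P → +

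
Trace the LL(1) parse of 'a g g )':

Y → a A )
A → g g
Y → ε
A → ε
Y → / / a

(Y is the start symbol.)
Stack is shown with the top on the left.

Stack    Input      Action
--------------------------
Y $      a g g ) $  output Y → a A )
a A ) $  a g g ) $  match 'a'
A ) $    g g ) $    output A → g g
g g ) $  g g ) $    match 'g'
g ) $    g ) $      match 'g'
) $      ) $        match ')'
$        $          accept

The string is accepted.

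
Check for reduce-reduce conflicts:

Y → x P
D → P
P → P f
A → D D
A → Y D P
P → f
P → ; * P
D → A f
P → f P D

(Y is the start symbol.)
Yes — I11: [P → P f .] vs [P → f .]; I14: [A → Y D P .] vs [D → P .]

A reduce-reduce conflict occurs when an LR(0) state has two complete items [A → α .] and [B → β .] — both call for a reduction, and with no lookahead the parser cannot choose between them.

Augment with Y' → Y and build the canonical LR(0) collection (I0 = CLOSURE({[Y' → . Y]}), then GOTO on every symbol after a dot until no new states appear). It has 19 states:
  I0: { [Y → . x P], [Y' → . Y] }  — shift
  I1: { [Y' → Y .] }  — accept
  I2: { [P → . ; * P], [P → . P f], [P → . f P D], [P → . f], [Y → x . P] }  — shift
  I3: { [P → ; . * P] }  — shift
  I4: { [P → P . f], [Y → x P .] }  — shift, reduce
  I5: { [P → . ; * P], [P → . P f], [P → . f P D], [P → . f], [P → f . P D], [P → f .] }  — shift, reduce
  I6: { [A → . D D], [A → . Y D P], [D → . A f], [D → . P], [P → . ; * P], [P → . P f], [P → . f P D], [P → . f], [P → P . f], [P → f P . D], [Y → . x P] }  — shift
  I7: { [D → A . f] }  — shift
  I8: { [A → . D D], [A → . Y D P], [A → D . D], [D → . A f], [D → . P], [P → . ; * P], [P → . P f], [P → . f P D], [P → . f], [P → f P D .], [Y → . x P] }  — shift, reduce
  I9: { [D → P .], [P → P . f] }  — shift, reduce
  I10: { [A → . D D], [A → . Y D P], [A → Y . D P], [D → . A f], [D → . P], [P → . ; * P], [P → . P f], [P → . f P D], [P → . f], [Y → . x P] }  — shift
  I11: { [P → . ; * P], [P → . P f], [P → . f P D], [P → . f], [P → P f .], [P → f . P D], [P → f .] }  — shift, 2 reduces
  I12: { [A → . D D], [A → . Y D P], [A → D . D], [A → Y D . P], [D → . A f], [D → . P], [P → . ; * P], [P → . P f], [P → . f P D], [P → . f], [Y → . x P] }  — shift
  I13: { [A → . D D], [A → . Y D P], [A → D . D], [A → D D .], [D → . A f], [D → . P], [P → . ; * P], [P → . P f], [P → . f P D], [P → . f], [Y → . x P] }  — shift, reduce
  I14: { [A → Y D P .], [D → P .], [P → P . f] }  — shift, 2 reduces
  I15: { [P → P f .] }  — reduce
  I16: { [D → A f .] }  — reduce
  I17: { [P → . ; * P], [P → . P f], [P → . f P D], [P → . f], [P → ; * . P] }  — shift
  I18: { [P → ; * P .], [P → P . f] }  — shift, reduce

I11 contains complete items [P → P f .], [P → f .] — reduce-reduce conflict.
I14 contains complete items [A → Y D P .], [D → P .] — reduce-reduce conflict.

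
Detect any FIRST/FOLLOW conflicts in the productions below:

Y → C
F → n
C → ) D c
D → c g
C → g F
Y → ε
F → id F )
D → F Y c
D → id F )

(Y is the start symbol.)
No FIRST/FOLLOW conflicts.

A FIRST/FOLLOW conflict occurs when a non-terminal N has a nullable alternative N → β (β ⇒* ε) and another alternative N → α with FIRST(α) ∩ FOLLOW(N) ≠ ∅: on such a lookahead the parser cannot decide between expanding α and letting N vanish via β.

Nullable non-terminals: Y.
FIRST sets used below: FIRST(C) = { ')', 'g' }

Y: nullable alternative(s) Y → ε; FOLLOW(Y) = { $, 'c' }
  Y → C: FIRST \ {ε} = { ')', 'g' } — disjoint from FOLLOW(Y)
  Y → ε: FIRST \ {ε} = { } — this is the only nullable alternative, skip

C, D, F have no nullable alternative, so no FIRST/FOLLOW check is needed there.

No FIRST/FOLLOW conflicts found.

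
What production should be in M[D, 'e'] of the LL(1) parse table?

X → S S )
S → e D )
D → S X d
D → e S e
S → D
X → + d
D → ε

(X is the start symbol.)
To find M[D, 'e'], we find productions for D where 'e' is in the predict set (PREDICT(N → α) = (FIRST(α) \ {ε}) ∪ (FOLLOW(N) if α ⇒* ε)).

Relevant sets:
  FIRST(S) = { ')', '+', 'e', ε }
  FIRST(X) = { ')', '+', 'e' }
  FOLLOW(D) = { ')', '+', 'e' }

D → S X d: PREDICT = { ')', '+', 'e' }
  'e' is in predict set, so this production goes in M[D, 'e']
D → e S e: PREDICT = { 'e' }
  'e' is in predict set, so this production goes in M[D, 'e']
D → ε: PREDICT = { ')', '+', 'e' }
  'e' is in predict set, so this production goes in M[D, 'e']

M[D, 'e'] = D → S X d, D → e S e, D → ε  (a multiply-defined cell — the grammar is not LL(1))

Answer: D → S X d, D → e S e, D → ε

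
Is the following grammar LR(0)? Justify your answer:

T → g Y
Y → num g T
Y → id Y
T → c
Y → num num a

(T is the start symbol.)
Yes, the grammar is LR(0)

Augment with T' → T and build the canonical LR(0) collection (I0 = CLOSURE({[T' → . T]}), then GOTO on every symbol after a dot until no new states appear). It has 12 states:
  I0: { [T → . c], [T → . g Y], [T' → . T] }  — shift
  I1: { [T' → T .] }  — accept
  I2: { [T → c .] }  — reduce
  I3: { [T → g . Y], [Y → . id Y], [Y → . num g T], [Y → . num num a] }  — shift
  I4: { [T → g Y .] }  — reduce
  I5: { [Y → . id Y], [Y → . num g T], [Y → . num num a], [Y → id . Y] }  — shift
  I6: { [Y → num . g T], [Y → num . num a] }  — shift
  I7: { [T → . c], [T → . g Y], [Y → num g . T] }  — shift
  I8: { [Y → num num . a] }  — shift
  I9: { [Y → num num a .] }  — reduce
  I10: { [Y → num g T .] }  — reduce
  I11: { [Y → id Y .] }  — reduce

Every state is either a pure shift/goto state or contains exactly one complete item and nothing to shift — no conflicts. The grammar is LR(0).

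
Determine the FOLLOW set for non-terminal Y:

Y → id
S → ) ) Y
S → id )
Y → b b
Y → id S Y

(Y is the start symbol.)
To compute FOLLOW(Y), find every occurrence of Y on a right-hand side N → α Y β: add FIRST(β) \ {ε}, and if β is empty or nullable also add FOLLOW(N). Iterate to a fixed point.

Y is the start symbol, so $ ∈ FOLLOW(Y).
In S → ) ) Y: Y is at the end, add FOLLOW(S)
In Y → id S Y: Y is at the end; this adds FOLLOW(Y) to itself — nothing new

The FOLLOW sets referred to above (computed the same way, to a fixed point):
  FOLLOW(S) = { 'b', 'id' }

Taking the union: FOLLOW(Y) = { $, 'b', 'id' }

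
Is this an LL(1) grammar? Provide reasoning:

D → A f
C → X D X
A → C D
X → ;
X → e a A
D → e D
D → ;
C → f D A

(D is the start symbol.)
A grammar is LL(1) if for each non-terminal N with multiple productions, the predict sets of those productions are pairwise disjoint, where PREDICT(N → α) = (FIRST(α) \ {ε}) ∪ (FOLLOW(N) if α ⇒* ε).

Relevant sets:
  FIRST(A) = { ';', 'e', 'f' }
  FIRST(X) = { ';', 'e' }

For D:
  PREDICT(D → A f) = { ';', 'e', 'f' }
  PREDICT(D → e D) = { 'e' }
  PREDICT(D → ';') = { ';' }
For C:
  PREDICT(C → X D X) = { ';', 'e' }
  PREDICT(C → f D A) = { 'f' }
For X:
  PREDICT(X → ';') = { ';' }
  PREDICT(X → e a A) = { 'e' }
A has a single production, so nothing to check there.

Conflict found: Predict set conflict for D: { 'e' }
The grammar is NOT LL(1).

Answer: No. Predict set conflict for D: { 'e' }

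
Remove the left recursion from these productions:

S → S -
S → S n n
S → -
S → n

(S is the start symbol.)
S → - S'
S → n S'
S' → - S'
S' → n n S'
S' → ε

S is directly left-recursive. The standard transformation for
  A → A α₁ | ... | A α_m | β₁ | ... | β_n
is
  A  → β₁ A' | ... | β_n A'
  A' → α₁ A' | ... | α_m A' | ε

S → - becomes S → - S'
S → n becomes S → n S'
S → S - becomes S' → - S'
S → S n n becomes S' → n n S'
Add S' → ε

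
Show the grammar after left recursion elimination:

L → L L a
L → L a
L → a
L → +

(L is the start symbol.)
L is directly left-recursive. The standard transformation for
  A → A α₁ | ... | A α_m | β₁ | ... | β_n
is
  A  → β₁ A' | ... | β_n A'
  A' → α₁ A' | ... | α_m A' | ε

L → a becomes L → a L'
L → + becomes L → + L'
L → L L a becomes L' → L a L'
L → L a becomes L' → a L'
Add L' → ε

Resulting grammar:
L → a L'
L → + L'
L' → L a L'
L' → a L'
L' → ε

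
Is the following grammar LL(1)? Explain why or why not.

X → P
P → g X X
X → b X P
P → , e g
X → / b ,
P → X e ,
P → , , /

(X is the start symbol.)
Relevant sets:
  FIRST(P) = { ',', '/', 'b', 'g' }
  FIRST(X) = { ',', '/', 'b', 'g' }

For X:
  PREDICT(X → P) = { ',', '/', 'b', 'g' }
  PREDICT(X → b X P) = { 'b' }
  PREDICT(X → '/' b ',') = { '/' }
For P:
  PREDICT(P → g X X) = { 'g' }
  PREDICT(P → ',' e g) = { ',' }
  PREDICT(P → X e ',') = { ',', '/', 'b', 'g' }
  PREDICT(P → ',' ',' '/') = { ',' }

Conflict found: Predict set conflict for X: { 'b' }
The grammar is NOT LL(1).

Answer: No. Predict set conflict for X: { 'b' }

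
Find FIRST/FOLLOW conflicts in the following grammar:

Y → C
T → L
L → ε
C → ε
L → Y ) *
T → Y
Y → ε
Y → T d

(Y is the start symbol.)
A FIRST/FOLLOW conflict occurs when a non-terminal N has a nullable alternative N → β (β ⇒* ε) and another alternative N → α with FIRST(α) ∩ FOLLOW(N) ≠ ∅: on such a lookahead the parser cannot decide between expanding α and letting N vanish via β.

Nullable non-terminals: C, L, T, Y.
FIRST sets used below: FIRST(Y) = { ')', 'd', ε }, FIRST(L) = { ')', 'd', ε }, FIRST(C) = { ε }, FIRST(T) = { ')', 'd', ε }
C has a nullable alternative but only one production, so nothing to check.

L: nullable alternative(s) L → ε; FOLLOW(L) = { 'd' }
  L → ε: FIRST \ {ε} = { } — this is the only nullable alternative, skip
  L → Y ) *: FIRST \ {ε} = { ')', 'd' } — overlaps FOLLOW(L) on { 'd' }: CONFLICT

T: nullable alternative(s) T → L, T → Y; FOLLOW(T) = { 'd' }
  T → L: FIRST \ {ε} = { ')', 'd' } — overlaps FOLLOW(T) on { 'd' }: CONFLICT
  T → Y: FIRST \ {ε} = { ')', 'd' } — overlaps FOLLOW(T) on { 'd' }: CONFLICT

Y: nullable alternative(s) Y → C, Y → ε; FOLLOW(Y) = { $, ')', 'd' }
  Y → C: FIRST \ {ε} = { } — disjoint from FOLLOW(Y)
  Y → ε: FIRST \ {ε} = { } — disjoint from FOLLOW(Y)
  Y → T d: FIRST \ {ε} = { ')', 'd' } — overlaps FOLLOW(Y) on { ')', 'd' }: CONFLICT

So the grammar has 4 FIRST/FOLLOW conflicts (marked CONFLICT above).

Answer: Yes. Y → T d with FOLLOW(Y) on { ')', 'd' }; T → L with FOLLOW(T) on { 'd' }; T → Y with FOLLOW(T) on { 'd' }; L → Y ')' '*' with FOLLOW(L) on { 'd' }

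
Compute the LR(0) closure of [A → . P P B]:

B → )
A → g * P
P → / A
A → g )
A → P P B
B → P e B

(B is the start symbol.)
{ [A → . P P B], [P → . / A] }

Start with: [A → . P P B]
  [A → . P P B] has the dot before P: add [P → . / A]
No further items can be added.

CLOSURE = { [A → . P P B], [P → . / A] }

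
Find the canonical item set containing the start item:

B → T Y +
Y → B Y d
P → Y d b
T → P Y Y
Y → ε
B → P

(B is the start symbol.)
{ [B → . P], [B → . T Y +], [B' → . B], [P → . Y d b], [T → . P Y Y], [Y → . B Y d], [Y → .] }

First, augment the grammar with B' → B
I₀ = CLOSURE({ [B' → . B] }):
  [B' → . B] has the dot before B: add [B → . T Y +], [B → . P]
  [B → . T Y +] has the dot before T: add [T → . P Y Y]
  [B → . P] has the dot before P: add [P → . Y d b]
  [P → . Y d b] has the dot before Y: add [Y → . B Y d], [Y → .]
No further items can be added.

I₀ = { [B → . P], [B → . T Y +], [B' → . B], [P → . Y d b], [T → . P Y Y], [Y → . B Y d], [Y → .] }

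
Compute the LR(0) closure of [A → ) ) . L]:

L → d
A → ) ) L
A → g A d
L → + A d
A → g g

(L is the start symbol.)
{ [A → ) ) . L], [L → . + A d], [L → . d] }

To compute CLOSURE, for each item [A → α.Bβ] where B is a non-terminal, add [B → .γ] for all productions B → γ; repeat for the newly added items until nothing changes.

Start with: [A → ) ) . L]
  [A → ) ) . L] has the dot before L: add [L → . d], [L → . + A d]
No further items can be added.

CLOSURE = { [A → ) ) . L], [L → . + A d], [L → . d] }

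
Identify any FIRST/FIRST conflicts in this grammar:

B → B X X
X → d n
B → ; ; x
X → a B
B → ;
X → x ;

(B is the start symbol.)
A FIRST/FIRST conflict occurs when two productions N → α and N → β for the same non-terminal have FIRST(α) ∩ FIRST(β) ≠ ∅ (with ε ∈ FIRST of a nullable right-hand side, so two nullable alternatives also conflict).

FIRST sets of the non-terminals at (or reachable through a nullable prefix from) the front of some alternative:
  FIRST(B) = { ';' }

Productions for B:
  B → B X X: FIRST = { ';' }
  B → ; ; x: FIRST = { ';' }
  B → ;: FIRST = { ';' }
Productions for X:
  X → d n: FIRST = { 'd' }
  X → a B: FIRST = { 'a' }
  X → x ;: FIRST = { 'x' }

Conflict for B: B → B X X and B → ; ; x
  Overlap: { ';' }
Conflict for B: B → B X X and B → ;
  Overlap: { ';' }
Conflict for B: B → ; ; x and B → ;
  Overlap: { ';' }

Answer: Yes. B → B X X / B → ';' ';' x on { ';' }; B → B X X / B → ';' on { ';' }; B → ';' ';' x / B → ';' on { ';' }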